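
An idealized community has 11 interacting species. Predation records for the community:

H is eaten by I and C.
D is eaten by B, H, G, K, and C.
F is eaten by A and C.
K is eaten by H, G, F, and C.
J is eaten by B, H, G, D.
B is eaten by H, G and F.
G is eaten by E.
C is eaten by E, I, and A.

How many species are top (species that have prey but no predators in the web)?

Top species (has prey, but nothing eats it): E, A, I.
Count: 3.

3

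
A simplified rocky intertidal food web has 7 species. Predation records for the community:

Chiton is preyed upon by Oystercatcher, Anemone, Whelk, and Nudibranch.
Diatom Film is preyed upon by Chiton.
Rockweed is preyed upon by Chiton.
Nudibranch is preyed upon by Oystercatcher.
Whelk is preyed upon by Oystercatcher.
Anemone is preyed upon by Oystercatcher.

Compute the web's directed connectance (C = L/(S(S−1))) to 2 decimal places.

The web has S = 7 species and L = 9 feeding links.
C = L / (S(S−1)) = 9 / 42 = 0.2143 ≈ 0.21.

C = 0.21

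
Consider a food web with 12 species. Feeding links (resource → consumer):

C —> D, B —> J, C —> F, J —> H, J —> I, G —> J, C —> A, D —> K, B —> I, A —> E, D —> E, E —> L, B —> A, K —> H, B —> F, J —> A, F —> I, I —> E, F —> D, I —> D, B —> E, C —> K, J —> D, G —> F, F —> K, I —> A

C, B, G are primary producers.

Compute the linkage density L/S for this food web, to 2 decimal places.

L/S = 2.17

There are L = 26 links among S = 12 species.
L/S = 26/12 = 2.1667 ≈ 2.17.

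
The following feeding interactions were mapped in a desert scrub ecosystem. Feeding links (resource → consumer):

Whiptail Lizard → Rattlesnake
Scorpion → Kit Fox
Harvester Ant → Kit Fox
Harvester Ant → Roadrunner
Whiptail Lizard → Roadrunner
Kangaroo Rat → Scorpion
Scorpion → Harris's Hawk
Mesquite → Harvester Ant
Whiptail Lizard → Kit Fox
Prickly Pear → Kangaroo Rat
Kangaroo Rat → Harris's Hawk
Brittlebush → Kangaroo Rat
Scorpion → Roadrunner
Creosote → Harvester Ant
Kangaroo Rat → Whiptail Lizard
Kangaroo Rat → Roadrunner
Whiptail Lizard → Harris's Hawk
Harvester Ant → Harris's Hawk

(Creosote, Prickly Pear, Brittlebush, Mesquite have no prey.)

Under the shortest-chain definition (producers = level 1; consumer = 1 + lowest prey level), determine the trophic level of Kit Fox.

Creosote is a producer → level 1.
Harvester Ant eats Creosote → level 2.
Kit Fox eats Harvester Ant → level 3.
No prey of Kit Fox is below level 2, so 3 is the minimum.

Trophic level 3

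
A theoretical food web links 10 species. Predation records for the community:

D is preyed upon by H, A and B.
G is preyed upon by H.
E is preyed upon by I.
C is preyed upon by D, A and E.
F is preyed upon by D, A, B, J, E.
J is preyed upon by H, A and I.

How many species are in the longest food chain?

3 species

One longest chain: F → D → H.
It has 3 species and 2 links.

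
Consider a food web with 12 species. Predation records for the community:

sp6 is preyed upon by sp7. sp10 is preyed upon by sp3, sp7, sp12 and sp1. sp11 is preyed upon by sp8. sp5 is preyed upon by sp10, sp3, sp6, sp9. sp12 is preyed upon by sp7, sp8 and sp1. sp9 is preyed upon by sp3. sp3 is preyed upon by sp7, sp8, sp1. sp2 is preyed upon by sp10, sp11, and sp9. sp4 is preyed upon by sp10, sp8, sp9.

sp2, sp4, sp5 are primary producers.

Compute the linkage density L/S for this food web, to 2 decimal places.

There are L = 23 links among S = 12 species.
L/S = 23/12 = 1.9167 ≈ 1.92.

L/S = 1.92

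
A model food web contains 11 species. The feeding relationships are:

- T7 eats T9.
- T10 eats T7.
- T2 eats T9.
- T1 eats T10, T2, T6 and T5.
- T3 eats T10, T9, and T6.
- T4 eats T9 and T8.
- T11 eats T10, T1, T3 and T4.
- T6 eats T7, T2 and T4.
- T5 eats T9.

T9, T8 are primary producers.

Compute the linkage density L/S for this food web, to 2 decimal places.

There are L = 20 links among S = 11 species.
L/S = 20/11 = 1.8182 ≈ 1.82.

L/S = 1.82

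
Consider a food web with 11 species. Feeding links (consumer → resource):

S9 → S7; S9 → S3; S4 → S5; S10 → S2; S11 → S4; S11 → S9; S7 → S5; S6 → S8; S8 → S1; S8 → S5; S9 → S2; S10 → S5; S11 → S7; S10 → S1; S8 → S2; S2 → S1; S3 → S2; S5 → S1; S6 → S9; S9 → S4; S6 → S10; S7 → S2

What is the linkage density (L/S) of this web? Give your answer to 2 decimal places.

L/S = 2.00

There are L = 22 links among S = 11 species.
L/S = 22/11 = 2.0000 ≈ 2.00.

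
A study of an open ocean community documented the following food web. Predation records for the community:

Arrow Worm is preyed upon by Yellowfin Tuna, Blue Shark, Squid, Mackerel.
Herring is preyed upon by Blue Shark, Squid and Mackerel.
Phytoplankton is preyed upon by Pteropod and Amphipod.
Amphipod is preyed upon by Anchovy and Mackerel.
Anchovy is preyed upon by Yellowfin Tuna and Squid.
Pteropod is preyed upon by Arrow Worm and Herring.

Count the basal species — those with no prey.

Basal species (no prey listed): Phytoplankton.
Count: 1.

1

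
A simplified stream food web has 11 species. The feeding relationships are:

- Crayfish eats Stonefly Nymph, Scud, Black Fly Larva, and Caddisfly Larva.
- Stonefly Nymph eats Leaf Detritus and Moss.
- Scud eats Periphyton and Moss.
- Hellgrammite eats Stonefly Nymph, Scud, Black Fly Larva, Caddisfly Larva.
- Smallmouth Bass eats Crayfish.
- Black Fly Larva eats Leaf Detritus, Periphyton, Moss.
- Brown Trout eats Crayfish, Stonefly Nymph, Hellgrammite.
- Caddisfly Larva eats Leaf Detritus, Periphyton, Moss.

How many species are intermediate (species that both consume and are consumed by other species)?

Intermediate species (has both prey and predators): Black Fly Larva, Scud, Caddisfly Larva, Stonefly Nymph, Hellgrammite, Crayfish.
Count: 6.

6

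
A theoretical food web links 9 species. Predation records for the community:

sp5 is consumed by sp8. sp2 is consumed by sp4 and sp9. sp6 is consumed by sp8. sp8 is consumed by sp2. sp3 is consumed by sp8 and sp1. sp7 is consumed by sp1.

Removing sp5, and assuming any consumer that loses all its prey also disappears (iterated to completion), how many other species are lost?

0

Remove sp5.
Every predator of it retains at least one other prey: sp8 still has sp6, sp3.
No consumer loses all prey, so no secondary extinctions occur.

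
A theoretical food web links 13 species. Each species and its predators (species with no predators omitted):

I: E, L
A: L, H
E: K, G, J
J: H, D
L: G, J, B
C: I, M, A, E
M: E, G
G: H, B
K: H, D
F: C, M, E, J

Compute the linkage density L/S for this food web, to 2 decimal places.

L/S = 2.00

There are L = 26 links among S = 13 species.
L/S = 26/13 = 2.0000 ≈ 2.00.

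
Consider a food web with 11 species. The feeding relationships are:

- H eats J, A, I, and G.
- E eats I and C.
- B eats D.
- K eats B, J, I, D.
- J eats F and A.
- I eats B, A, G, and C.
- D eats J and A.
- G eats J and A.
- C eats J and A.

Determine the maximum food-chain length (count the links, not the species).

One longest chain: A → J → D → B → I → H.
It has 6 species and 5 links.

5 links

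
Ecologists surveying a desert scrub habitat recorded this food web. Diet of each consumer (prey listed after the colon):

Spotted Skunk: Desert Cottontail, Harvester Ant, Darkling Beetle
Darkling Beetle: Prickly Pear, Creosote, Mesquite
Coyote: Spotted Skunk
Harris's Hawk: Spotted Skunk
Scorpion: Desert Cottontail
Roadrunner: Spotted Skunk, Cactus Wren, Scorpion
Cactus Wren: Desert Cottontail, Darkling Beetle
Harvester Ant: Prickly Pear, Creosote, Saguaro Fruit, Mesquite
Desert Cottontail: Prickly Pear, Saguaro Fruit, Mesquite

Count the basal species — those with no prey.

Basal species (no prey listed): Prickly Pear, Creosote, Saguaro Fruit, Mesquite.
Count: 4.

4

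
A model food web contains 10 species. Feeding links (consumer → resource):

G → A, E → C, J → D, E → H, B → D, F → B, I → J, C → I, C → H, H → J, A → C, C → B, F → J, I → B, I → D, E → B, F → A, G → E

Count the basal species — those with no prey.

1

Basal species (no prey listed): D.
Count: 1.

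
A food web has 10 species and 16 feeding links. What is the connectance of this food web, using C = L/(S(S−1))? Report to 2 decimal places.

C = 0.18

The web has S = 10 species and L = 16 feeding links.
C = L / (S(S−1)) = 16 / 90 = 0.1778 ≈ 0.18.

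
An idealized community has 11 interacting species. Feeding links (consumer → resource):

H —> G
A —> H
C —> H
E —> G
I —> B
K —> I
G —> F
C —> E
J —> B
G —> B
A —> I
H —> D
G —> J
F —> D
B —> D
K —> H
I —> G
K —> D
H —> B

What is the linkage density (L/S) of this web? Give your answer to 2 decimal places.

There are L = 19 links among S = 11 species.
L/S = 19/11 = 1.7273 ≈ 1.73.

L/S = 1.73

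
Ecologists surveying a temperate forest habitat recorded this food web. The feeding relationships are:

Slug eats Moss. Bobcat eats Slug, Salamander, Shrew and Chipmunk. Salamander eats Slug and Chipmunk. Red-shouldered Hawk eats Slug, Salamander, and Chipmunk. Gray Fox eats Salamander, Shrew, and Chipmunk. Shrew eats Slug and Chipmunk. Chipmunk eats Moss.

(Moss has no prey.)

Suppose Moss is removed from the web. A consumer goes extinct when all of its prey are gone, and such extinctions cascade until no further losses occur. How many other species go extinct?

7

Remove Moss.
Round 1: Slug (all prey gone), Chipmunk (all prey gone) → extinct.
Round 2: Shrew (all prey gone), Salamander (all prey gone) → extinct.
Round 3: Red-shouldered Hawk (all prey gone), Bobcat (all prey gone), Gray Fox (all prey gone) → extinct.
No further losses. Total secondary extinctions: 7.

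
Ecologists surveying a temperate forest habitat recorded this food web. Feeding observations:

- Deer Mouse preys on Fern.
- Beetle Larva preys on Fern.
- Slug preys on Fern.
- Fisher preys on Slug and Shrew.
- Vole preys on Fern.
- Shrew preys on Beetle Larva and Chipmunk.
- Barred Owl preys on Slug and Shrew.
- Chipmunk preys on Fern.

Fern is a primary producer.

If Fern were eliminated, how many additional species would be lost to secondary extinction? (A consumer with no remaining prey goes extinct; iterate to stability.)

Remove Fern.
Round 1: Slug (all prey gone), Beetle Larva (all prey gone), Vole (all prey gone), Deer Mouse (all prey gone), Chipmunk (all prey gone) → extinct.
Round 2: Shrew (all prey gone) → extinct.
Round 3: Barred Owl (all prey gone), Fisher (all prey gone) → extinct.
No further losses. Total secondary extinctions: 8.

8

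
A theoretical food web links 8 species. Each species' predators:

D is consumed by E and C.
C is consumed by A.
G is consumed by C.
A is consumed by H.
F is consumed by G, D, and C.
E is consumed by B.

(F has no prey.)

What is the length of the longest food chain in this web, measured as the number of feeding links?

4 links

One longest chain: F → D → C → A → H.
It has 5 species and 4 links.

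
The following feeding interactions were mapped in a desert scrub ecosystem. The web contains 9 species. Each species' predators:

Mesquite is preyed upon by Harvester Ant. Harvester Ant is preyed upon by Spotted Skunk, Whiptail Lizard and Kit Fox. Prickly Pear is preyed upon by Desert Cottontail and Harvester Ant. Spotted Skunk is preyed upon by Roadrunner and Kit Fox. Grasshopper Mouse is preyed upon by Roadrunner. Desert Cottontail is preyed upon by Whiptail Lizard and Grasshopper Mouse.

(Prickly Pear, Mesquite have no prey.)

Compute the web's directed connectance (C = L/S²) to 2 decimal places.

The web has S = 9 species and L = 11 feeding links.
C = L / S² = 11 / 81 = 0.1358 ≈ 0.14.

C = 0.14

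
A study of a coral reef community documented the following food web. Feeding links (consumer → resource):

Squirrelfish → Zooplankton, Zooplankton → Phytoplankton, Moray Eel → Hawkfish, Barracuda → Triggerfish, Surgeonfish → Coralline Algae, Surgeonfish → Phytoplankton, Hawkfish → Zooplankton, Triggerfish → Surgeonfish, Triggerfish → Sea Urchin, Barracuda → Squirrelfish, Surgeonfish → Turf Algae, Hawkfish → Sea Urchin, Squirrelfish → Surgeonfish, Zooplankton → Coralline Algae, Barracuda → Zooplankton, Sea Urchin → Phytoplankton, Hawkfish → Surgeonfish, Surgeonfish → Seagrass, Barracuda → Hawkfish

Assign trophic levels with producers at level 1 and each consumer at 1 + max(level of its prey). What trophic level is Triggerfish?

Trophic level 3

Coralline Algae is a producer → level 1.
Surgeonfish eats Coralline Algae (level 1); other prey at levels: Seagrass 1, Phytoplankton 1, Turf Algae 1 → level 2.
Triggerfish eats Surgeonfish (level 2); other prey at levels: Sea Urchin 2 → level 3.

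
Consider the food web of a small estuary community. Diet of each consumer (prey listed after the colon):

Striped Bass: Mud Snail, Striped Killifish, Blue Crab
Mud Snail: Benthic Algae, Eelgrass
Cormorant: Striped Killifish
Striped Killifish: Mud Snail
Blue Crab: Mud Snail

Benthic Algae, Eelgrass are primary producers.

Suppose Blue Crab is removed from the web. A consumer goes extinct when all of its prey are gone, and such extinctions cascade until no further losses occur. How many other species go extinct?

Remove Blue Crab.
Every predator of it retains at least one other prey: Striped Bass still has Mud Snail, Striped Killifish.
No consumer loses all prey, so no secondary extinctions occur.

0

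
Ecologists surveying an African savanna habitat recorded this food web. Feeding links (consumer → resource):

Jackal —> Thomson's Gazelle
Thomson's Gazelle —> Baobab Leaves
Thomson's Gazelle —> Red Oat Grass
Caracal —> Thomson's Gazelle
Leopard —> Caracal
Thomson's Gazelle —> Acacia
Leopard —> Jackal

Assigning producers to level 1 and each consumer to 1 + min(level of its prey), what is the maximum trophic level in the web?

Producers (level 1): Red Oat Grass, Baobab Leaves, Acacia.
Following each consumer down to its lowest-level prey: Red Oat Grass → Thomson's Gazelle → Jackal → Leopard (levels 1 through 4).
All prey of Leopard (Jackal 3, Caracal 3) are at level 3 or above, so Leopard is at level 1 + 3 = 4.
Every consumer has at least one prey at level 3 or below, so none exceeds level 4.

4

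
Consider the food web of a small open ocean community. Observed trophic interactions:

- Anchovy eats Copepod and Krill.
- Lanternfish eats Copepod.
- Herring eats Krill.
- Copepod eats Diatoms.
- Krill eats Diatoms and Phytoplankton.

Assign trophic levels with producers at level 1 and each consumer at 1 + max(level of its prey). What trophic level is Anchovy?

Trophic level 3

Phytoplankton is a producer → level 1.
Krill eats Phytoplankton (level 1); other prey at levels: Diatoms 1 → level 2.
Anchovy eats Krill (level 2); other prey at levels: Copepod 2 → level 3.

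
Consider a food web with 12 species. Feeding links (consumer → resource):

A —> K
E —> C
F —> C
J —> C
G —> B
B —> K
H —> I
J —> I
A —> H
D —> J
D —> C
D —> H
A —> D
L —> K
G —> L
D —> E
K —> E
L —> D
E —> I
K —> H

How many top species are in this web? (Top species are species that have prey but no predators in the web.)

3

Top species (has prey, but nothing eats it): F, A, G.
Count: 3.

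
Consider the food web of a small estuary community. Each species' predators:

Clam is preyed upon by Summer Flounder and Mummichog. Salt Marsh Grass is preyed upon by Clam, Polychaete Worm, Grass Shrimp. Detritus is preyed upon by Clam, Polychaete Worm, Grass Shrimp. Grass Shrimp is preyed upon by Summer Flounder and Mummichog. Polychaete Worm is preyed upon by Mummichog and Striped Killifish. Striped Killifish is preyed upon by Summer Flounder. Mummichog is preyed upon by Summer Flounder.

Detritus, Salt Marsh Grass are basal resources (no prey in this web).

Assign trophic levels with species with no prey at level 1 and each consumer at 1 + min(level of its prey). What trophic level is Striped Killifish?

Trophic level 3

Detritus has no prey (basal) → level 1.
Polychaete Worm eats Detritus → level 2.
Striped Killifish eats Polychaete Worm → level 3.
No prey of Striped Killifish is below level 2, so 3 is the minimum.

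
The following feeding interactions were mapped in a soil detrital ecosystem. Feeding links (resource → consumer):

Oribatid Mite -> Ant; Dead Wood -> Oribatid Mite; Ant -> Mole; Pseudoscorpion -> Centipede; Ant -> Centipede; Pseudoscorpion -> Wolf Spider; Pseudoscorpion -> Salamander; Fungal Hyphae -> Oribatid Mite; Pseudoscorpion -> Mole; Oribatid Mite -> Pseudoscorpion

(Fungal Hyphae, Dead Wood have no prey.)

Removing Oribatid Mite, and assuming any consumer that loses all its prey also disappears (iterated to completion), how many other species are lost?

6

Remove Oribatid Mite.
Round 1: Pseudoscorpion (all prey gone), Ant (all prey gone) → extinct.
Round 2: Wolf Spider (all prey gone), Centipede (all prey gone), Salamander (all prey gone), Mole (all prey gone) → extinct.
No further losses. Total secondary extinctions: 6.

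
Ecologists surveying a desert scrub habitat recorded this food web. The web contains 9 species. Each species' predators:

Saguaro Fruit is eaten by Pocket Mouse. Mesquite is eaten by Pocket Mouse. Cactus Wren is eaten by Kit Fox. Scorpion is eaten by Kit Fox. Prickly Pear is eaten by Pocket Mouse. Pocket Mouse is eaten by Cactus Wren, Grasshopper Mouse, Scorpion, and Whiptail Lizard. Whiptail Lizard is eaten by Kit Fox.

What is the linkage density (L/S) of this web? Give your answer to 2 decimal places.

There are L = 10 links among S = 9 species.
L/S = 10/9 = 1.1111 ≈ 1.11.

L/S = 1.11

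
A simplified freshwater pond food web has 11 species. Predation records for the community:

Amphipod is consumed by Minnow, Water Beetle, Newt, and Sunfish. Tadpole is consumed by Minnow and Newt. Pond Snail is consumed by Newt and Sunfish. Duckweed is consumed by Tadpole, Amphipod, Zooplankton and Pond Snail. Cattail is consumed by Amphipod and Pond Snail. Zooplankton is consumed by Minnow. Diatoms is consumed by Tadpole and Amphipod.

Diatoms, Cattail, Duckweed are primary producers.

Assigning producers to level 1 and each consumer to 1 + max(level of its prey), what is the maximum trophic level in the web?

Producers (level 1): Diatoms, Cattail, Duckweed.
Diatoms → Amphipod → Sunfish gives Sunfish level 3.
No species has a prey at level 3, so no species reaches level 4.

3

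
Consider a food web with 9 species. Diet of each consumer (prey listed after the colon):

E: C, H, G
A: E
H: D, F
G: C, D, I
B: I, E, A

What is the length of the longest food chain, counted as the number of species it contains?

One longest chain: D → H → E → A → B.
It has 5 species and 4 links.

5 species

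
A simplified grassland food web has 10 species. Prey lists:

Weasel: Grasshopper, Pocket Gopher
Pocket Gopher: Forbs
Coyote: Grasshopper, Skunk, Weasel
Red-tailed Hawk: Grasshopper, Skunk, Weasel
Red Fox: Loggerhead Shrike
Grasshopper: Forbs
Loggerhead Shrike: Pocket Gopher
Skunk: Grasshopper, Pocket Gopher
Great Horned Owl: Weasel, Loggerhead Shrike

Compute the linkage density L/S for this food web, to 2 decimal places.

There are L = 16 links among S = 10 species.
L/S = 16/10 = 1.6000 ≈ 1.60.

L/S = 1.60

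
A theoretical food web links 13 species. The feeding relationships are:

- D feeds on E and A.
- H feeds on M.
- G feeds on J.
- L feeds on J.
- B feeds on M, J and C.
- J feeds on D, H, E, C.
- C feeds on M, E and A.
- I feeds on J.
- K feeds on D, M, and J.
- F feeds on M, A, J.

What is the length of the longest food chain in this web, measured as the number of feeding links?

3 links

One longest chain: M → H → J → B.
It has 4 species and 3 links.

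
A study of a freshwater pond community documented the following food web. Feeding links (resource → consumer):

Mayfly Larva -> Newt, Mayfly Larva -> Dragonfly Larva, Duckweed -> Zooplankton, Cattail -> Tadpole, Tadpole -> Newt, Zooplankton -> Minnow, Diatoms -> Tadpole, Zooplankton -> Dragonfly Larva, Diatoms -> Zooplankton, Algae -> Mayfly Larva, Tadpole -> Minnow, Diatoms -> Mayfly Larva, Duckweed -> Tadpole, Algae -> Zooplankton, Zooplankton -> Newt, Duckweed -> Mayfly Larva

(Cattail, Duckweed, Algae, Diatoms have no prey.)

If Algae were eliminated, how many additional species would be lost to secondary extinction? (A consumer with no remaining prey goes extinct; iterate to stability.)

Remove Algae.
Every predator of it retains at least one other prey: Zooplankton still has Duckweed, Diatoms; Mayfly Larva still has Duckweed, Diatoms.
No consumer loses all prey, so no secondary extinctions occur.

0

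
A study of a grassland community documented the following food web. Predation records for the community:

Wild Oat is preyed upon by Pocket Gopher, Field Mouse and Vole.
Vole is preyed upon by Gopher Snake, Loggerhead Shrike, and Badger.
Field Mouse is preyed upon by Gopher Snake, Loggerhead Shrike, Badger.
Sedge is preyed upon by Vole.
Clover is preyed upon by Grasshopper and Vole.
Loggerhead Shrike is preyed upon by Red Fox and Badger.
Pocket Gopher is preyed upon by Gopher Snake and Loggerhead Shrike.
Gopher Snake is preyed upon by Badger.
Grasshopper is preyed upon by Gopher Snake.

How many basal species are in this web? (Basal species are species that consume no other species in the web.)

3

Basal species (no prey listed): Wild Oat, Sedge, Clover.
Count: 3.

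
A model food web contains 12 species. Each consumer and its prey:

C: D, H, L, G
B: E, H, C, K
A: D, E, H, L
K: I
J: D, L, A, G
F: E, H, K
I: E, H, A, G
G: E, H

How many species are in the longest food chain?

One longest chain: D → A → I → K → B.
It has 5 species and 4 links.

5 species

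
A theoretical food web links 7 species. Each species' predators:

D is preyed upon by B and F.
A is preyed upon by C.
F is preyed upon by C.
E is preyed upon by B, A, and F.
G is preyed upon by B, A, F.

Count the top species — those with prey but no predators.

Top species (has prey, but nothing eats it): B, C.
Count: 2.

2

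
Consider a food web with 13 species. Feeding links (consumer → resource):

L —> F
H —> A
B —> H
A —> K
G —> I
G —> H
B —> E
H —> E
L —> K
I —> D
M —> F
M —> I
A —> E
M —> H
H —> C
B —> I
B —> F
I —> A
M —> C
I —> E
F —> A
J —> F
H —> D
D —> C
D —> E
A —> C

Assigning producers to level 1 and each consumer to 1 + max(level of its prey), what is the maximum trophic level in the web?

4

Producers (level 1): K, C, E.
K → A → F → J gives J level 4.
No species has a prey at level 4, so no species reaches level 5.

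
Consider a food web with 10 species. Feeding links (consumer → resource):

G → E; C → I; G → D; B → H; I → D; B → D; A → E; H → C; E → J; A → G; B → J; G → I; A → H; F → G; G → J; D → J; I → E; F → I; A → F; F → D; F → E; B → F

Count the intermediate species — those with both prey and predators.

Intermediate species (has both prey and predators): D, E, I, C, G, H, F.
Count: 7.

7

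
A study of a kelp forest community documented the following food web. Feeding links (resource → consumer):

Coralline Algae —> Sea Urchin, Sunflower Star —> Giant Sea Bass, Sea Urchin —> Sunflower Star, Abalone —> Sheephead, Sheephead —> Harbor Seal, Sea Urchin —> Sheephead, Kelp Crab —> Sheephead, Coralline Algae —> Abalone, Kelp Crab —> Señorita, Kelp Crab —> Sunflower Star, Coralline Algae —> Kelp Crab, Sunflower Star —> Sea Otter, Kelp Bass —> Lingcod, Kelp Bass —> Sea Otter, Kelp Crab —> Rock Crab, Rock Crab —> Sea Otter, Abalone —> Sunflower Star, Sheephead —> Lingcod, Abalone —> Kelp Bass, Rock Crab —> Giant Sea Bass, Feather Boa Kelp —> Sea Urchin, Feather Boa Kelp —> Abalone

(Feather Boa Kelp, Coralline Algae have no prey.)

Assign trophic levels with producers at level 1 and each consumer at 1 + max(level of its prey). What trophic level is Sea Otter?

Trophic level 4

Feather Boa Kelp is a producer → level 1.
Abalone eats Feather Boa Kelp (level 1); other prey at levels: Coralline Algae 1 → level 2.
Kelp Bass eats Abalone → level 3.
Sea Otter eats Kelp Bass (level 3); other prey at levels: Rock Crab 3, Sunflower Star 3 → level 4.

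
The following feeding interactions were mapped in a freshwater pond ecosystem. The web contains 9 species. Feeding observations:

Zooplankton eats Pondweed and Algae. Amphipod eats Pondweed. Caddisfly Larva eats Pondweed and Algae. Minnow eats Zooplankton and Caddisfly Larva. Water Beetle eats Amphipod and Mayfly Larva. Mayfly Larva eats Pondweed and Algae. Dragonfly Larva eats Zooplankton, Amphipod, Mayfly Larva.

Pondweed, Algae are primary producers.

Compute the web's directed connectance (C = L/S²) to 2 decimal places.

The web has S = 9 species and L = 14 feeding links.
C = L / S² = 14 / 81 = 0.1728 ≈ 0.17.

C = 0.17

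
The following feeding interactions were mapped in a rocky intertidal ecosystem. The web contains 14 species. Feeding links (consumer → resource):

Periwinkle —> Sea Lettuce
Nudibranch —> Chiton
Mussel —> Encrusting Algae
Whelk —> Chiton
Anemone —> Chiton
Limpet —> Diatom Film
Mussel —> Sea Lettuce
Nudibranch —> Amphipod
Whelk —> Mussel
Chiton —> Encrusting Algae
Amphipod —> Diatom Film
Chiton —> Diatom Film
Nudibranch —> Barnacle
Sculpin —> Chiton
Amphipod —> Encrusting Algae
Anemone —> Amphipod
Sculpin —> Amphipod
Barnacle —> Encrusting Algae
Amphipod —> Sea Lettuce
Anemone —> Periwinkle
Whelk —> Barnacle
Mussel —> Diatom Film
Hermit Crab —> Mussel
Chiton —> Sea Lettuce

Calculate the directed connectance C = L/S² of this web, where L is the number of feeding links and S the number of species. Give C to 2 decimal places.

C = 0.12

The web has S = 14 species and L = 24 feeding links.
C = L / S² = 24 / 196 = 0.1224 ≈ 0.12.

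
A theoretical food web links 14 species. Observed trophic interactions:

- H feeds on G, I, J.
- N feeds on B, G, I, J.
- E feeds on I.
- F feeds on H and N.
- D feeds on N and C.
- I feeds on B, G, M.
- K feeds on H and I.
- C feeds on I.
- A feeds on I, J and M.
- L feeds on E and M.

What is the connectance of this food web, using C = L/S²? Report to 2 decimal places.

The web has S = 14 species and L = 23 feeding links.
C = L / S² = 23 / 196 = 0.1173 ≈ 0.12.

C = 0.12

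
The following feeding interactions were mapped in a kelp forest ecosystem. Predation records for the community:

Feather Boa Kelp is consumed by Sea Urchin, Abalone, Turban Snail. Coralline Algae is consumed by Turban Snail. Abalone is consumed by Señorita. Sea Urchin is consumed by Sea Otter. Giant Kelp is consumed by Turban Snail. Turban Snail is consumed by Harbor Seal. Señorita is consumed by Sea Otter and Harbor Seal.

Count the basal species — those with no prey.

3

Basal species (no prey listed): Giant Kelp, Coralline Algae, Feather Boa Kelp.
Count: 3.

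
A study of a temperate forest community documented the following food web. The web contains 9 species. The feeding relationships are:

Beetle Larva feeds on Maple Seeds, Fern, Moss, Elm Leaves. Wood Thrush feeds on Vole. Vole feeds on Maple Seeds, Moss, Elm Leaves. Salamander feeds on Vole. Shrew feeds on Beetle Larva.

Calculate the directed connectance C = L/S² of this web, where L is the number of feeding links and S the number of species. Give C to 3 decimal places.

The web has S = 9 species and L = 10 feeding links.
C = L / S² = 10 / 81 = 0.1235 ≈ 0.123.

C = 0.123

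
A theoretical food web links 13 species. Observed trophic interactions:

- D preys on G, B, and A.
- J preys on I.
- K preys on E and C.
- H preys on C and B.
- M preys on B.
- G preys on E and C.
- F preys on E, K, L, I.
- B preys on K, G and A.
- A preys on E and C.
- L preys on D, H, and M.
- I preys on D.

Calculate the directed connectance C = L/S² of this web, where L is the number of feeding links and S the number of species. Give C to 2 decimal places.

C = 0.14

The web has S = 13 species and L = 24 feeding links.
C = L / S² = 24 / 169 = 0.1420 ≈ 0.14.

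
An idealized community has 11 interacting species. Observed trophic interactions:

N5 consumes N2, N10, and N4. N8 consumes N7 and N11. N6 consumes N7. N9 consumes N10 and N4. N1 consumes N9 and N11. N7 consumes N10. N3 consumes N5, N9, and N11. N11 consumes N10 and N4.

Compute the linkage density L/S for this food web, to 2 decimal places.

L/S = 1.45

There are L = 16 links among S = 11 species.
L/S = 16/11 = 1.4545 ≈ 1.45.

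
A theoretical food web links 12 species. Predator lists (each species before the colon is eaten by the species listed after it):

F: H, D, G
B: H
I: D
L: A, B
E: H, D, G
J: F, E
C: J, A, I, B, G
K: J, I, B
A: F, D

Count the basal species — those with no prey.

Basal species (no prey listed): C, K, L.
Count: 3.

3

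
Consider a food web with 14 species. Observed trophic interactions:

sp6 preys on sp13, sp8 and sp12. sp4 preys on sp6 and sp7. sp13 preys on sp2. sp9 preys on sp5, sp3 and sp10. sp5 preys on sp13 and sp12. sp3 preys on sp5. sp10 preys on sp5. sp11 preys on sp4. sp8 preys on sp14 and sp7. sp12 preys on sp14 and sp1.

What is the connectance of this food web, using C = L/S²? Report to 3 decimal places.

C = 0.092

The web has S = 14 species and L = 18 feeding links.
C = L / S² = 18 / 196 = 0.0918 ≈ 0.092.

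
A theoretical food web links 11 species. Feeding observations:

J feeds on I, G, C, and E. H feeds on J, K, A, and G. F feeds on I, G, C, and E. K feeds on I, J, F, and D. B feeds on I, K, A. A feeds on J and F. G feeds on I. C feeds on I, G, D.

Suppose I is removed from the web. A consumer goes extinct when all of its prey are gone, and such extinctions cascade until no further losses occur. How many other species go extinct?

Remove I.
Round 1: G (all prey gone) → extinct.
No further losses. Total secondary extinctions: 1.

1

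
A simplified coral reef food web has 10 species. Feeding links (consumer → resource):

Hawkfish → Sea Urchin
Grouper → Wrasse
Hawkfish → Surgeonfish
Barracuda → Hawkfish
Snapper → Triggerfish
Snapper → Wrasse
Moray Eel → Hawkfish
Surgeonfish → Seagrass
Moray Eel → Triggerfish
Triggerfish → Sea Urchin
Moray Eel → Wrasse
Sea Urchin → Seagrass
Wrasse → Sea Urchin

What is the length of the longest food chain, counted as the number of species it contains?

4 species

One longest chain: Seagrass → Sea Urchin → Wrasse → Snapper.
It has 4 species and 3 links.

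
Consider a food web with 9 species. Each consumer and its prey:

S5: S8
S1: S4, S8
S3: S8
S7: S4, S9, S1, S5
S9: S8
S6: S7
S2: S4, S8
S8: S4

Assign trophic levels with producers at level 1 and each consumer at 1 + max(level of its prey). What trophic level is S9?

Trophic level 3

S4 is a producer → level 1.
S8 eats S4 → level 2.
S9 eats S8 → level 3.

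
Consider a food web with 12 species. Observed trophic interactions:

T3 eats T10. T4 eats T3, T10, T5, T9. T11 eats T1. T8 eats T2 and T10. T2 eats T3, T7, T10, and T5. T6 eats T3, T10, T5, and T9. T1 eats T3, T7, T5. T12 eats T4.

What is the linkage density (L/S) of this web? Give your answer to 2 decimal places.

There are L = 20 links among S = 12 species.
L/S = 20/12 = 1.6667 ≈ 1.67.

L/S = 1.67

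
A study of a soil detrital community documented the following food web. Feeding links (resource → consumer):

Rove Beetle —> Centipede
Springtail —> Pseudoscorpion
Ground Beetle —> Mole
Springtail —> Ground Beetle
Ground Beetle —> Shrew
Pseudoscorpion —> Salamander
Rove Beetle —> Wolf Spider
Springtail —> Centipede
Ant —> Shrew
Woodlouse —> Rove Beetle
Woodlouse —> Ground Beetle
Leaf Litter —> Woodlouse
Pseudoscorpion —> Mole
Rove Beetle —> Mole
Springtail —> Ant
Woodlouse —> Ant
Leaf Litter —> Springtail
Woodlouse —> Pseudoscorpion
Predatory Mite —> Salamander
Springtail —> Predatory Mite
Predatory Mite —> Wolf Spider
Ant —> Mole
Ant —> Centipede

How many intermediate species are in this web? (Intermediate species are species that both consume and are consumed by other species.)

7

Intermediate species (has both prey and predators): Woodlouse, Springtail, Pseudoscorpion, Rove Beetle, Predatory Mite, Ground Beetle, Ant.
Count: 7.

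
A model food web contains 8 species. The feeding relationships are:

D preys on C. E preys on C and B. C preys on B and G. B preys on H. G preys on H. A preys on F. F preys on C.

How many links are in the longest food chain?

4 links

One longest chain: H → B → C → F → A.
It has 5 species and 4 links.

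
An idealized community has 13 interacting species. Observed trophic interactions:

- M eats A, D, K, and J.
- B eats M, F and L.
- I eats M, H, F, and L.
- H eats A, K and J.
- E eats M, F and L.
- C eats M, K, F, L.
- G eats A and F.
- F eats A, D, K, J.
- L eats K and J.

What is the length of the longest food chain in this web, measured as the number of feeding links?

2 links

One longest chain: A → M → C.
It has 3 species and 2 links.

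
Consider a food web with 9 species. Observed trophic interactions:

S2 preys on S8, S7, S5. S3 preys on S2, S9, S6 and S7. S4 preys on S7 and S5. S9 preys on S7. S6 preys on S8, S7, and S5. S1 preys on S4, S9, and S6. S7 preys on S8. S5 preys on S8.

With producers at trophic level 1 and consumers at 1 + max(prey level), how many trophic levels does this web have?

Producers (level 1): S8.
S8 → S7 → S9 → S1 gives S1 level 4.
No species has a prey at level 4, so no species reaches level 5.

4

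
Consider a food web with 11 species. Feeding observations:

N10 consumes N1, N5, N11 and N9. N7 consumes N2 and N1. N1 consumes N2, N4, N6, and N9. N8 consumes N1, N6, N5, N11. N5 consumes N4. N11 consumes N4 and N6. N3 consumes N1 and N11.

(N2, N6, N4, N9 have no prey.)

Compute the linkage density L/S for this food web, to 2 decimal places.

There are L = 19 links among S = 11 species.
L/S = 19/11 = 1.7273 ≈ 1.73.

L/S = 1.73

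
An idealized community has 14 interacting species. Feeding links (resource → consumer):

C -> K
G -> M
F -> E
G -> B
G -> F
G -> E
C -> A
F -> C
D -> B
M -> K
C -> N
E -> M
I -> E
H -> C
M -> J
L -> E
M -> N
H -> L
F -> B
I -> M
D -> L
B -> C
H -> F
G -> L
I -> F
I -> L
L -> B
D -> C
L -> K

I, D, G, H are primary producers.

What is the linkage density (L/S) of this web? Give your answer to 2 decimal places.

L/S = 2.07

There are L = 29 links among S = 14 species.
L/S = 29/14 = 2.0714 ≈ 2.07.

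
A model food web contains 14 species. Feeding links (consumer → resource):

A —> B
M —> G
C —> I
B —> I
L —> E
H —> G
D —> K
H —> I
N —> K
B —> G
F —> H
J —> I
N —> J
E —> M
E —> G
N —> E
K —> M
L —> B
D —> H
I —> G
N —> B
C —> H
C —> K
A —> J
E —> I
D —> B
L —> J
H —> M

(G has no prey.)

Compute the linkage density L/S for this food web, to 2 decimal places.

There are L = 28 links among S = 14 species.
L/S = 28/14 = 2.0000 ≈ 2.00.

L/S = 2.00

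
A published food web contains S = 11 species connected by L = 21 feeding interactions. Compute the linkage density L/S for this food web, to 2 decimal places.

L/S = 1.91

There are L = 21 links among S = 11 species.
L/S = 21/11 = 1.9091 ≈ 1.91.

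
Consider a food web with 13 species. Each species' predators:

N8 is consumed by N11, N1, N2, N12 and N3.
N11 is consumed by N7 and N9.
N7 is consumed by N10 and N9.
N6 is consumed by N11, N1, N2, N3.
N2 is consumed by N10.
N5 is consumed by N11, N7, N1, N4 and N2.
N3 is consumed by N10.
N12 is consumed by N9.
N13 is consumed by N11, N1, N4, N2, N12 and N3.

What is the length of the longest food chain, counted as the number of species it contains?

One longest chain: N8 → N11 → N7 → N10.
It has 4 species and 3 links.

4 species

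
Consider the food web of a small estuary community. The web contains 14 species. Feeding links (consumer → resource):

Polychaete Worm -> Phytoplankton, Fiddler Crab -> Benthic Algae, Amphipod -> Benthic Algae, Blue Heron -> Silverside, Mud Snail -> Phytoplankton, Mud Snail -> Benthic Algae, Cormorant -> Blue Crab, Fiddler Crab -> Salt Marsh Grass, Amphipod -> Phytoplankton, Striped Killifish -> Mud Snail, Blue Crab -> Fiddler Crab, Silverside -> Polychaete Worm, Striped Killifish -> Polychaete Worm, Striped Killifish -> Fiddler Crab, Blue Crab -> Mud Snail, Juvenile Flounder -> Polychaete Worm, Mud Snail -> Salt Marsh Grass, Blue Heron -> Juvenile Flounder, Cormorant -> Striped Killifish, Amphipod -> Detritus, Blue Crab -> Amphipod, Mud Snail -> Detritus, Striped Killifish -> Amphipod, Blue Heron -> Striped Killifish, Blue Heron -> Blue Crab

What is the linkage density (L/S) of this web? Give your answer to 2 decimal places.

There are L = 25 links among S = 14 species.
L/S = 25/14 = 1.7857 ≈ 1.79.

L/S = 1.79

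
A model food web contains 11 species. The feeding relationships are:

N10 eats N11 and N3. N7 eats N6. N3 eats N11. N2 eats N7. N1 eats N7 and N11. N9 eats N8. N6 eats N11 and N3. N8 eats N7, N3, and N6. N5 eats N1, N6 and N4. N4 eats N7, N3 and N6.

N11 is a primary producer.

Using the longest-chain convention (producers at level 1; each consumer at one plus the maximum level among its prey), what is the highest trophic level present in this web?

Producers (level 1): N11.
N11 → N3 → N6 → N7 → N8 → N9 gives N9 level 6.
No species has a prey at level 6, so no species reaches level 7.

6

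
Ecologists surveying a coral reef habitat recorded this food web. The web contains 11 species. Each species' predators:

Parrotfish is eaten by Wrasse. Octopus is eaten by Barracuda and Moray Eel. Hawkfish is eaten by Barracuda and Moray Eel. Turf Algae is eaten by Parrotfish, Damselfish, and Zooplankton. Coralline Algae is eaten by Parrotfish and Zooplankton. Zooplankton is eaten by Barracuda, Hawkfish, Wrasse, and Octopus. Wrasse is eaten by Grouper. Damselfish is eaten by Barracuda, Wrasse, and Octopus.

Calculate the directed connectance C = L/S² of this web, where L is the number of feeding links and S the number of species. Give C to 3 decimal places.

The web has S = 11 species and L = 18 feeding links.
C = L / S² = 18 / 121 = 0.1488 ≈ 0.149.

C = 0.149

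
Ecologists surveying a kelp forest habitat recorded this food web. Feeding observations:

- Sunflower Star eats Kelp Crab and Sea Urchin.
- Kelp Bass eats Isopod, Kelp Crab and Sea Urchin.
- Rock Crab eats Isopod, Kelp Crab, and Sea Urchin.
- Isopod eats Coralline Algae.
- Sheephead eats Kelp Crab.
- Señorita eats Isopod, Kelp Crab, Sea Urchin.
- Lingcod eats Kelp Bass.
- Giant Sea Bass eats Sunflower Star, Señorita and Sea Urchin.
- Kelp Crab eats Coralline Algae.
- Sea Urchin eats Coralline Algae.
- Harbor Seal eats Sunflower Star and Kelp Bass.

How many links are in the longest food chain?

One longest chain: Coralline Algae → Kelp Crab → Sunflower Star → Giant Sea Bass.
It has 4 species and 3 links.

3 links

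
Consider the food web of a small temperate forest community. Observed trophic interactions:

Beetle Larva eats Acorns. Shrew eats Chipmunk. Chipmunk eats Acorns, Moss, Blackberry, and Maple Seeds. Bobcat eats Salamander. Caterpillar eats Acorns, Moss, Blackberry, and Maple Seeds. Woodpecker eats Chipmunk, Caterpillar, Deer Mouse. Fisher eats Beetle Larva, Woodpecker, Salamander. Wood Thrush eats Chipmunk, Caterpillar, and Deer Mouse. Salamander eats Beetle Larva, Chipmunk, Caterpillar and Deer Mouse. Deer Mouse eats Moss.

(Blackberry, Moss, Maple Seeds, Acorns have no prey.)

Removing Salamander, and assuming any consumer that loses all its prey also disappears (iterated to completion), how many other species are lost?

Remove Salamander.
Round 1: Bobcat (all prey gone) → extinct.
No further losses. Total secondary extinctions: 1.

1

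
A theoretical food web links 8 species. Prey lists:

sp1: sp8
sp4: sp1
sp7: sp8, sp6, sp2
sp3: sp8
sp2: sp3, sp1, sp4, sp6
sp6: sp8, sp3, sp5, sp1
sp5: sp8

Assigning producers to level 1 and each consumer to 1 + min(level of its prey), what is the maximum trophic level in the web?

Producers (level 1): sp8.
Following each consumer down to its lowest-level prey: sp8 → sp1 → sp4 (levels 1 through 3).
All prey of sp4 (sp1 2) are at level 2 or above, so sp4 is at level 1 + 2 = 3.
Every consumer has at least one prey at level 2 or below, so none exceeds level 3.

3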